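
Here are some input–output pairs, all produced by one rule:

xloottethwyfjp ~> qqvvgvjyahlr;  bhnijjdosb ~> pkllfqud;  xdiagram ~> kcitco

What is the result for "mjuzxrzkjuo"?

wbztbmlwq

Looking at the pairs, the operation is to delete the first 2 characters, then shift every letter 2 places forward in the alphabet (wrapping around).
"mjuzxrzkjuo" → "uzxrzkjuo" → "wbztbmlwq".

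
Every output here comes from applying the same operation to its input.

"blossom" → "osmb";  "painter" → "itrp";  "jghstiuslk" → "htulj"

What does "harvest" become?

reth

Looking at the pairs, the operation is to keep every other character starting from the first (positions 1st, 3rd, 5th, ...), then move the first character to the end.
For "harvest", step one produces "hret"; step two turns that into "reth".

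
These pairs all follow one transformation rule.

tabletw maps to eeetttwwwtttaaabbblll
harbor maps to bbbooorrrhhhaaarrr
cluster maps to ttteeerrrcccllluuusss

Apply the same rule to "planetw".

eeetttwwwppplllaaannn

Each output is the input with this applied: move the last 3 characters to the front (rotate right by 3), then repeat every character 3 times.
Applying both steps to "planetw": "etwplan", then "eeetttwwwppplllaaannn".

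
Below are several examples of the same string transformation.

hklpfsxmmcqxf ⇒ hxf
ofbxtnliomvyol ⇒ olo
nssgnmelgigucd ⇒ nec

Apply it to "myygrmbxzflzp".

In each case the input is transformed by: keep every other character starting from the first (positions 1st, 3rd, 5th, ...), then keep one character in every 3, starting at position 1 (positions 1st, 4th, 7th, ...).
Starting from "myygrmbxzflzp": after the first operation, "myrbzlp"; after the second, "mbp".
(Check on "hklpfsxmmcqxf": → "hlfxmqf" → "hxf" ✓)

mbp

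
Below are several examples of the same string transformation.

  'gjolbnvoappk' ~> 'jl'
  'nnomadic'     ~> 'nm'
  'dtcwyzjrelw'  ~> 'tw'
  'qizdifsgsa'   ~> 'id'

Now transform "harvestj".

Each output is the input with this applied: keep every other character starting from the second (positions 2nd, 4th, 6th, ...), then keep only the first 2 characters.
"harvestj" → "avsj" → "av".

av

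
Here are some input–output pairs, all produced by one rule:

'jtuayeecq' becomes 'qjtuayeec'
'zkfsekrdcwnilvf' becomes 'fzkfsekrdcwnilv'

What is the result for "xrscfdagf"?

Rule — move the last character to the front.
Doing the same to "xrscfdagf": "fxrscfdag".

fxrscfdag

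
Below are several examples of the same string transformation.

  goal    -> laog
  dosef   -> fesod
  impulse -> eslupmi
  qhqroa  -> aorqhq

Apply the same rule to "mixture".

erutxim

Each output is the input with this applied: reverse the string.
"mixture" → "erutxim".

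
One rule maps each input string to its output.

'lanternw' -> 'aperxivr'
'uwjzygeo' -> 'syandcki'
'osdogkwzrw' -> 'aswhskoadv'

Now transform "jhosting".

Each output is the input with this applied: move the last character to the front, then shift every letter 4 places forward in the alphabet (wrapping around).
Doing the same to "jhosting": "knlswxmr".
(Check on "osdogkwzrw": → "wosdogkwzr" → "aswhskoadv" ✓)

knlswxmr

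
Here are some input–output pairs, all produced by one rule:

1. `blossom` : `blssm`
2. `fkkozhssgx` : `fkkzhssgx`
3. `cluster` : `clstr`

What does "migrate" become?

mgrt

In each case the input is transformed by: remove every vowel.
Doing the same to "migrate": "mgrt".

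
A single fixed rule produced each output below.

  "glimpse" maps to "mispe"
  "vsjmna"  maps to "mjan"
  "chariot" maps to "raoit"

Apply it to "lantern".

tnren

Each output is the input with this applied: delete the first 2 characters, then swap each adjacent pair of characters (1↔2, 3↔4, ...).
Applying both steps to "lantern": "ntern", then "tnren".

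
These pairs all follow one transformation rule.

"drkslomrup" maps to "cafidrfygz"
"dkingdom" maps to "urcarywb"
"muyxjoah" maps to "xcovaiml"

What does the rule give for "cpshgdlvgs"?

rzjugqdgvu

Rule — shift every letter 12 places backward in the alphabet (wrapping around), then swap the front and back halves of the string.
On "cpshgdlvgs": the first step gives "qdgvurzjug", and the second then gives "rzjugqdgvu".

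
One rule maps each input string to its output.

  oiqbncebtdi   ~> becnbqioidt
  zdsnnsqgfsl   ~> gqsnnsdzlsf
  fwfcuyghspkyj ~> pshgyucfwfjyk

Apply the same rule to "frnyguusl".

The transformation: reverse the string, then move the first 3 characters to the end (rotate left by 3).
On "frnyguusl": the first step gives "lsuugynrf", and the second then gives "ugynrflsu".

ugynrflsu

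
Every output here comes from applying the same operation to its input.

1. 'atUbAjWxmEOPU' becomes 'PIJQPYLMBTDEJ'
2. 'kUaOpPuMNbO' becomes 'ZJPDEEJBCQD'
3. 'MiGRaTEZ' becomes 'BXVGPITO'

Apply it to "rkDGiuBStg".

GZSVXJQHIV

Each output is the input with this applied: shift every letter 11 places backward in the alphabet (wrapping around), then convert every letter to uppercase.
Starting from "rkDGiuBStg": after the first operation, "gzSVxjQHiv"; after the second, "GZSVXJQHIV".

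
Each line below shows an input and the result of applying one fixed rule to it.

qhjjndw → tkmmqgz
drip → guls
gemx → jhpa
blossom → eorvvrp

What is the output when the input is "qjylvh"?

tmboyk

The transformation: shift every letter 3 places forward in the alphabet (wrapping around).
"qjylvh" → "tmboyk".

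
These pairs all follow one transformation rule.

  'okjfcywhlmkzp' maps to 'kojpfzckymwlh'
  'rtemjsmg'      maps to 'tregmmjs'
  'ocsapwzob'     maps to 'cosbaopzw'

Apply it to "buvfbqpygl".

ubvlfgbyqp

What's happening: move the first character to the end, then take characters alternately from the front and the back (1st, last, 2nd, 2nd-last, ...).
On "buvfbqpygl" that produces "ubvlfgbyqp".
(Check on "okjfcywhlmkzp": → "kjfcywhlmkzpo" → "kojpfzckymwlh" ✓)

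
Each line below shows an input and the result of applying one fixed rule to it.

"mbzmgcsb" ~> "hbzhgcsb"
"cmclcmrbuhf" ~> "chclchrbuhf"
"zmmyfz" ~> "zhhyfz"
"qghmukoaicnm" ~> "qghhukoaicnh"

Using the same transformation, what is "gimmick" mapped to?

gihhick

The transformation: replace every "m" with "h".
Applying that to "gimmick" gives "gihhick".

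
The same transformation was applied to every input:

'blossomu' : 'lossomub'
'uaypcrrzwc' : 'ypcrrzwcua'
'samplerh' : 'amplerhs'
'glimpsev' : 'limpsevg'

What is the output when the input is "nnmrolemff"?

mrolemffnn

In each case the input is transformed by: move the last 3 characters to the front (rotate right by 3), then swap the front and back halves of the string.
Applying both steps to "nnmrolemff": "mffnnmrole", then "mrolemffnn".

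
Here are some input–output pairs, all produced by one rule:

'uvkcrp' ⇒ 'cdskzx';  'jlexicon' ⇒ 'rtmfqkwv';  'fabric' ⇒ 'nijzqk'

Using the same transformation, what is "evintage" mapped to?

The pattern: shift every letter 8 places forward in the alphabet (wrapping around).
Applying that to "evintage" gives "mdqvbiom".

mdqvbiom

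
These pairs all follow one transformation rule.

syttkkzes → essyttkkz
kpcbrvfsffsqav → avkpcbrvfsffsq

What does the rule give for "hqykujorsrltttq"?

tqhqykujorsrltt

Looking at the pairs, the operation is to move the last 2 characters to the front (rotate right by 2).
On "hqykujorsrltttq" that produces "tqhqykujorsrltt".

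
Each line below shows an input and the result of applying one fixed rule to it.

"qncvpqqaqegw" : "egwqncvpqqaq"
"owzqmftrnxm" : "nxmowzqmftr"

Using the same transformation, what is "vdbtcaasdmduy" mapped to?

Looking at the pairs, the operation is to move the last 3 characters to the front (rotate right by 3).
For "vdbtcaasdmduy" the result is "duyvdbtcaasdm".

duyvdbtcaasdm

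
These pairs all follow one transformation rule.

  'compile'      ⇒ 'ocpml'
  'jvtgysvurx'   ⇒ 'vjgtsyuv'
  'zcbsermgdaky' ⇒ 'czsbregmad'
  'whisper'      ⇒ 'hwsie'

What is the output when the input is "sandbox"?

The rule is to swap each adjacent pair of characters (1↔2, 3↔4, ...), then delete the last 2 characters.
For "sandbox", step one produces "asdnobx"; step two turns that into "asdno".

asdno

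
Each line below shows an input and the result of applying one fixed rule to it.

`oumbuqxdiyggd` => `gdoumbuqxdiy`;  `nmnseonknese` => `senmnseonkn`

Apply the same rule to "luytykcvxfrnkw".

Rule — move the last 3 characters to the front (rotate right by 3), then delete the first character.
Applying both steps to "luytykcvxfrnkw": "nkwluytykcvxfr", then "kwluytykcvxfr".

kwluytykcvxfr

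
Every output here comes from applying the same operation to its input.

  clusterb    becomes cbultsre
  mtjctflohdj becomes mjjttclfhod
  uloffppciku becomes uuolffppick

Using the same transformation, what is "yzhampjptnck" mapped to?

ykhzmajptpcn

Each output is the input with this applied: move the last character to the front, then swap each adjacent pair of characters (1↔2, 3↔4, ...).
Working it through for "yzhampjptnck": intermediate "kyzhampjptnc", final "ykhzmajptpcn".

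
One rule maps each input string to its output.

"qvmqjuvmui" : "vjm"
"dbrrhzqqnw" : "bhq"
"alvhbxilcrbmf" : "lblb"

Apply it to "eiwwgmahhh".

In each case the input is transformed by: keep one character in every 3, starting at position 2 (positions 2nd, 5th, 8th, ...).
For "eiwwgmahhh" the result is "igh".

igh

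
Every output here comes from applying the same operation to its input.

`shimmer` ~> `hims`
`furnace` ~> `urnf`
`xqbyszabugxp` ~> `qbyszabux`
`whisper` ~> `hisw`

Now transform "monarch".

Each output is the input with this applied: delete the last 3 characters, then move the first character to the end.
"monarch" → "onam".

onam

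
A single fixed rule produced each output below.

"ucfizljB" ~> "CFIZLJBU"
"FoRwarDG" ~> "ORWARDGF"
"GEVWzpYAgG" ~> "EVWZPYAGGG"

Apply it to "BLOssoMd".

LOSSOMDB

Each output is the input with this applied: move the first character to the end, then convert every letter to uppercase.
For "BLOssoMd", step one produces "LOssoMdB"; step two turns that into "LOSSOMDB".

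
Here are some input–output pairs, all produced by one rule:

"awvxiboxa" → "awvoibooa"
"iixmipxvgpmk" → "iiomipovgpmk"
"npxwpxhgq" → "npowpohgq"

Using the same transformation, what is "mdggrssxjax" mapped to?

mdggrssojao

Rule — replace every "x" with "o".
Doing the same to "mdggrssxjax": "mdggrssojao".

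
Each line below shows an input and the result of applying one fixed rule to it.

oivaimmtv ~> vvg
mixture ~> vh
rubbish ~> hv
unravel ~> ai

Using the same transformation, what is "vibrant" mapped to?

The pattern: keep one character in every 3, starting at position 2 (positions 2nd, 5th, 8th, ...), then shift every letter 13 places forward in the alphabet (wrapping around) — i.e. ROT13.
"vibrant" → "ia" → "vn".

vn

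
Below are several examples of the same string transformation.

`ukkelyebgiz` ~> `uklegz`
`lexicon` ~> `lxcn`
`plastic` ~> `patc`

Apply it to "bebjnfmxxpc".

In each case the input is transformed by: keep every other character starting from the first (positions 1st, 3rd, 5th, ...).
So "bebjnfmxxpc" becomes "bbnmxc".

bbnmxc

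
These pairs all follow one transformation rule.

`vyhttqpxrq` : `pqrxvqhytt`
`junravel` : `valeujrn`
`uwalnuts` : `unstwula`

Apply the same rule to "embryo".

yreobm

Rule — swap the front and back halves of the string, then swap each adjacent pair of characters (1↔2, 3↔4, ...).
Applying both steps to "embryo": "ryoemb", then "yreobm".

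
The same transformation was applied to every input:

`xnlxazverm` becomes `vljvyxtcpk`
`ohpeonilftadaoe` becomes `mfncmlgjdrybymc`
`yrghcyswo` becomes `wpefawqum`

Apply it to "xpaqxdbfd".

vnyovbzdb

Each output is the input with this applied: shift every letter 2 places backward in the alphabet (wrapping around).
"xpaqxdbfd" → "vnyovbzdb".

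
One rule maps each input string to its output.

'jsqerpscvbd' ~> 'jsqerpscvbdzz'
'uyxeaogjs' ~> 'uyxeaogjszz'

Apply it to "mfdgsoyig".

mfdgsoyigzz

What's happening: append "zz".
Applying that to "mfdgsoyig" gives "mfdgsoyigzz".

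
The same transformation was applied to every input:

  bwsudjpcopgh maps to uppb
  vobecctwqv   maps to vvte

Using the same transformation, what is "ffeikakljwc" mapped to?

In each case the input is transformed by: keep one character in every 3, starting at position 1 (positions 1st, 4th, 7th, ...), then sort the characters into reverse alphabetical order.
Working it through for "ffeikakljwc": intermediate "fikw", final "wkif".

wkif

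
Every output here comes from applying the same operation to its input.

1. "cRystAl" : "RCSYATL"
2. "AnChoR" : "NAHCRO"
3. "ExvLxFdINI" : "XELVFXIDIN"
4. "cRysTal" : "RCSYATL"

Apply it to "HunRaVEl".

UHRNVALE

Looking at the pairs, the operation is to swap each adjacent pair of characters (1↔2, 3↔4, ...), then convert every letter to uppercase.
Working it through for "HunRaVEl": intermediate "uHRnValE", final "UHRNVALE".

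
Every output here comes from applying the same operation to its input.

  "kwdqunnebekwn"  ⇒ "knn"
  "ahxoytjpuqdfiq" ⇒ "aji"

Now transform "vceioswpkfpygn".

vwg

The rule is to keep one character in every 3, starting at position 1 (positions 1st, 4th, 7th, ...), then keep every other character starting from the first (positions 1st, 3rd, 5th, ...).
"vceioswpkfpygn" → "viwfg" → "vwg".
(Check on "kwdqunnebekwn": → "kqnen" → "knn" ✓)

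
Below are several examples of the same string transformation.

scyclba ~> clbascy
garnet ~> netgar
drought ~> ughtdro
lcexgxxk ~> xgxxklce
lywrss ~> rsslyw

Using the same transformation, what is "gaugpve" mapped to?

gpvegau

The transformation: move the first 3 characters to the end (rotate left by 3).
"gaugpve" → "gpvegau".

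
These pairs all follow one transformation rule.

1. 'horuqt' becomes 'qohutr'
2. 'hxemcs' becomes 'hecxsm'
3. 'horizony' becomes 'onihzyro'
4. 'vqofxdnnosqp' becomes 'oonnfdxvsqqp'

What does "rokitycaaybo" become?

kicbaayytroo

The transformation: sort the characters into reverse alphabetical order, then swap the front and back halves of the string.
Applying both steps to "rokitycaaybo": "yytrookicbaa", then "kicbaayytroo".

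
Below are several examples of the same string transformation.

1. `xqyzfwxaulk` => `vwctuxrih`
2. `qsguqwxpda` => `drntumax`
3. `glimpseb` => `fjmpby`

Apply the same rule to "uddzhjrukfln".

awegorhcik

What's happening: shift every letter 3 places backward in the alphabet (wrapping around), then delete the first 2 characters.
Starting from "uddzhjrukfln": after the first operation, "raawegorhcik"; after the second, "awegorhcik".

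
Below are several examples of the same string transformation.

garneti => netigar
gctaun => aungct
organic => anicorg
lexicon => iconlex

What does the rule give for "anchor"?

The transformation: move the first 3 characters to the end (rotate left by 3).
Doing the same to "anchor": "horanc".

horanc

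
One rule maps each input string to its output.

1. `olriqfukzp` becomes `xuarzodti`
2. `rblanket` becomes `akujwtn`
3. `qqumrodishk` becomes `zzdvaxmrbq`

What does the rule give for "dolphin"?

In each case the input is transformed by: delete the last character, then shift every letter 9 places forward in the alphabet (wrapping around).
Working it through for "dolphin": intermediate "dolphi", final "mxuyqr".

mxuyqr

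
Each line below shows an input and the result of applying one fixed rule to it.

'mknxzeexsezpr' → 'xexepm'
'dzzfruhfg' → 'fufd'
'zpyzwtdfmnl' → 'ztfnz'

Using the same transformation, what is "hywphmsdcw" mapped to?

Rule — move the first 2 characters to the end (rotate left by 2), then keep every other character starting from the second (positions 2nd, 4th, 6th, ...).
So "hywphmsdcw" becomes "pmdwy".
(Check on "zpyzwtdfmnl": → "yzwtdfmnlzp" → "ztfnz" ✓)

pmdwy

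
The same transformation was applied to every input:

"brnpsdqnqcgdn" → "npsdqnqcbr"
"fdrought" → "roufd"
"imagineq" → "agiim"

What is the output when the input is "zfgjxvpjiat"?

The rule is to delete the last 3 characters, then move the first 2 characters to the end (rotate left by 2).
Applying both steps to "zfgjxvpjiat": "zfgjxvpj", then "gjxvpjzf".

gjxvpjzf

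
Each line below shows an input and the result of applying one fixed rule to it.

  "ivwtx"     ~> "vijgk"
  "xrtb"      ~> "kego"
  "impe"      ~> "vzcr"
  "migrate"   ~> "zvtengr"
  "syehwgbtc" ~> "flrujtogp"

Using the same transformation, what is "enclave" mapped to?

rapynir

The transformation: shift every letter 13 places forward in the alphabet (wrapping around) — i.e. ROT13.
On "enclave" that produces "rapynir".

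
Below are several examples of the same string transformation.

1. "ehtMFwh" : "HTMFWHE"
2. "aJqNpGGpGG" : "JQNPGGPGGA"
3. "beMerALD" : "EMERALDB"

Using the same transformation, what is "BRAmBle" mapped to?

RAMBLEB

In each case the input is transformed by: move the first character to the end, then convert every letter to uppercase.
Applying both steps to "BRAmBle": "RAmBleB", then "RAMBLEB".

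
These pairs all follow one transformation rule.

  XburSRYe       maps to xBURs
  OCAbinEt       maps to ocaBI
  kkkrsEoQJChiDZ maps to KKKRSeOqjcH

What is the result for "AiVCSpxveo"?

aIvcsPX

The pattern: delete the last 3 characters, then flip the case of every letter.
Working it through for "AiVCSpxveo": intermediate "AiVCSpx", final "aIvcsPX".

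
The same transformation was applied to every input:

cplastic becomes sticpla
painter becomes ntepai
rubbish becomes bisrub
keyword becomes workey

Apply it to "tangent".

gentan

The rule is to delete the last character, then move the last 3 characters to the front (rotate right by 3).
Doing the same to "tangent": "gentan".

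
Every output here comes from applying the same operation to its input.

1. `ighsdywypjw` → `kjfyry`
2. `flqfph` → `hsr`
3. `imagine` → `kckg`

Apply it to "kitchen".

The rule is to keep every other character starting from the first (positions 1st, 3rd, 5th, ...), then shift every letter 2 places forward in the alphabet (wrapping around).
Starting from "kitchen": after the first operation, "kthn"; after the second, "mvjp".

mvjp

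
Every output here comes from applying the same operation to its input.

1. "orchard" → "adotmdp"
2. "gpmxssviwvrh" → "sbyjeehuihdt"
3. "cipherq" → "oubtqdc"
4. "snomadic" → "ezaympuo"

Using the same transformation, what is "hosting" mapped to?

taefuzs

What's happening: shift every letter 12 places forward in the alphabet (wrapping around).
Doing the same to "hosting": "taefuzs".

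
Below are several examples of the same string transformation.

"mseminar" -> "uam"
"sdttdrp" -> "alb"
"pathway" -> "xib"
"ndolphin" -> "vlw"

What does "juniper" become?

Rule — shift every letter 8 places forward in the alphabet (wrapping around), then keep only the first 3 characters.
Working it through for "juniper": intermediate "rcvqxmz", final "rcv".

rcv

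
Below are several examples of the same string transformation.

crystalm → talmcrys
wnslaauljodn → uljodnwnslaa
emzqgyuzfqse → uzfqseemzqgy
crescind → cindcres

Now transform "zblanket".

nketzbla

In each case the input is transformed by: swap the front and back halves of the string.
On "zblanket" that produces "nketzbla".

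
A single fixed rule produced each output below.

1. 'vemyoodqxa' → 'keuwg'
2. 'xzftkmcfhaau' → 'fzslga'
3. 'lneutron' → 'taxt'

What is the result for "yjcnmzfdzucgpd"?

Rule — shift every letter 6 places forward in the alphabet (wrapping around), then keep every other character starting from the second (positions 2nd, 4th, 6th, ...).
Starting from "yjcnmzfdzucgpd": after the first operation, "epitsfljfaimvj"; after the second, "ptfjamj".

ptfjamj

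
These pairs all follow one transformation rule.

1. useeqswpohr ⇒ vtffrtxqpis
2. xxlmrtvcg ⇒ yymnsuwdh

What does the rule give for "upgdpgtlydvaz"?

vqheqhumzewba

The rule is to shift every letter 1 place forward in the alphabet (wrapping around).
Doing the same to "upgdpgtlydvaz": "vqheqhumzewba".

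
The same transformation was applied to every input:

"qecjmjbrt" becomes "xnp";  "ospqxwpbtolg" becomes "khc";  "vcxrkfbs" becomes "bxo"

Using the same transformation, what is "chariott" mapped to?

kpp

In each case the input is transformed by: shift every letter 4 places backward in the alphabet (wrapping around), then keep only the last 3 characters.
Doing the same to "chariott": "kpp".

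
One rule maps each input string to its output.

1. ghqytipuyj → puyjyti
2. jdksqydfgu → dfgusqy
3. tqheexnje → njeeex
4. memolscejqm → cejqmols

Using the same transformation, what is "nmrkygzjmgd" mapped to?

zjmgdkyg

The transformation: delete the first 3 characters, then move the first 3 characters to the end (rotate left by 3).
Working it through for "nmrkygzjmgd": intermediate "kygzjmgd", final "zjmgdkyg".
(Check on "ghqytipuyj": → "ytipuyj" → "puyjyti" ✓)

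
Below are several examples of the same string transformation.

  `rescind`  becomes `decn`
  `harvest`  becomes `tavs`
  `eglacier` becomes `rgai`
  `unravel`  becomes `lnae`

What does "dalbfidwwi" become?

iabiw

The transformation: move the last character to the front, then keep every other character starting from the first (positions 1st, 3rd, 5th, ...).
Doing the same to "dalbfidwwi": "iabiw".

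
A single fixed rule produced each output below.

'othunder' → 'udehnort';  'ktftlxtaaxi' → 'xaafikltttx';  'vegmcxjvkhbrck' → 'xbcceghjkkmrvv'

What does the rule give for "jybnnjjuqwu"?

Rule — sort the characters into alphabetical order, then move the last character to the front.
On "jybnnjjuqwu": the first step gives "bjjjnnquuwy", and the second then gives "ybjjjnnquuw".
(Check on "vegmcxjvkhbrck": → "bcceghjkkmrvvx" → "xbcceghjkkmrvv" ✓)

ybjjjnnquuw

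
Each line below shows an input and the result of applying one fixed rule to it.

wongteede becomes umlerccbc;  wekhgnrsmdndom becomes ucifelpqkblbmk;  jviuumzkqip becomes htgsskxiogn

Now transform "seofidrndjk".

qcmdgbplbhi

Looking at the pairs, the operation is to shift every letter 2 places backward in the alphabet (wrapping around).
So "seofidrndjk" becomes "qcmdgbplbhi".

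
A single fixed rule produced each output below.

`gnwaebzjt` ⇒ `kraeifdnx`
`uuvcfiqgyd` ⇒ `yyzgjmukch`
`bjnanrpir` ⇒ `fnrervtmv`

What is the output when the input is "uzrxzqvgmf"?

Rule — shift every letter 4 places forward in the alphabet (wrapping around).
Applying that to "uzrxzqvgmf" gives "ydvbduzkqj".

ydvbduzkqj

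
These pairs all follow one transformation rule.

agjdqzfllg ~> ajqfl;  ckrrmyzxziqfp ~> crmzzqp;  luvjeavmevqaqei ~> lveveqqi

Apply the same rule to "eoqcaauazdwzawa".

The pattern: keep every other character starting from the first (positions 1st, 3rd, 5th, ...).
On "eoqcaauazdwzawa" that produces "eqauzwaa".

eqauzwaa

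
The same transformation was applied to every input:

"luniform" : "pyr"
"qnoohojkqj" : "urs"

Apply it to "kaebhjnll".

oei

Looking at the pairs, the operation is to shift every letter 4 places forward in the alphabet (wrapping around), then keep only the first 3 characters.
For "kaebhjnll", step one produces "oeiflnrpp"; step two turns that into "oei".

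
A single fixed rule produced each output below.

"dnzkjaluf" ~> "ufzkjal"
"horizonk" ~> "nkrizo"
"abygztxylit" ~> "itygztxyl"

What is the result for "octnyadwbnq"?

nqtnyadwb

Rule — delete the first 2 characters, then move the last 2 characters to the front (rotate right by 2).
So "octnyadwbnq" becomes "nqtnyadwb".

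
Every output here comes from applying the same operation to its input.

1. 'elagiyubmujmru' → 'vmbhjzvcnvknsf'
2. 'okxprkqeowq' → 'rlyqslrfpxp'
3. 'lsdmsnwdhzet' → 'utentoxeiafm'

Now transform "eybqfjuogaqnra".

bzcrgkvphbrosf

Each output is the input with this applied: shift every letter 1 place forward in the alphabet (wrapping around), then swap the first and last characters.
For "eybqfjuogaqnra", step one produces "fzcrgkvphbrosb"; step two turns that into "bzcrgkvphbrosf".
(Check on "lsdmsnwdhzet": → "mtentoxeiafu" → "utentoxeiafm" ✓)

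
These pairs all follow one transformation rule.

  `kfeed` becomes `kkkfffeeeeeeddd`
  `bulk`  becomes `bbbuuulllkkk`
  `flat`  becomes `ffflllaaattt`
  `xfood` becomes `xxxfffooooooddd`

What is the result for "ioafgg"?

Each output is the input with this applied: repeat every character 3 times.
For "ioafgg" the result is "iiioooaaafffgggggg".

iiioooaaafffgggggg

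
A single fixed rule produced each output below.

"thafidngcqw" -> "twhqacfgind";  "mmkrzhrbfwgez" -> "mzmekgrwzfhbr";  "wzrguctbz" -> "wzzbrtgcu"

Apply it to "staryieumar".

srtaamruyei

The pattern: take characters alternately from the front and the back (1st, last, 2nd, 2nd-last, ...).
Applying that to "staryieumar" gives "srtaamruyei".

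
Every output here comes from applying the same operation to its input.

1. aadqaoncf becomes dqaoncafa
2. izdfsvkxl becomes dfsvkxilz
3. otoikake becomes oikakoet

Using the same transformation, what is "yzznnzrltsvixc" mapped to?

Each output is the input with this applied: swap the first and last characters, then move the first 2 characters to the end (rotate left by 2).
Working it through for "yzznnzrltsvixc": intermediate "czznnzrltsvixy", final "znnzrltsvixycz".

znnzrltsvixycz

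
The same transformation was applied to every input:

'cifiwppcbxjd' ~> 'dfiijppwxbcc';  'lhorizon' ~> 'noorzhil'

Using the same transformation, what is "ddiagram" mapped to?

Looking at the pairs, the operation is to sort the characters into alphabetical order, then move the first 3 characters to the end (rotate left by 3).
Working it through for "ddiagram": intermediate "aaddgimr", final "dgimraad".

dgimraad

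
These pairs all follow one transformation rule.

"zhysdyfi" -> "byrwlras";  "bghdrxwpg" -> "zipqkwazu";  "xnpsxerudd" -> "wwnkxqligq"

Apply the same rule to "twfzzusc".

vlnssypm

The transformation: reverse the string, then shift every letter 7 places backward in the alphabet (wrapping around).
Starting from "twfzzusc": after the first operation, "csuzzfwt"; after the second, "vlnssypm".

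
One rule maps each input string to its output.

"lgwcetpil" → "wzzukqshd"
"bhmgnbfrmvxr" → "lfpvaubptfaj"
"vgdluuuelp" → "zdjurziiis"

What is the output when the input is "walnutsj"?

Each output is the input with this applied: move the last 2 characters to the front (rotate right by 2), then shift every letter 12 places backward in the alphabet (wrapping around).
On "walnutsj": the first step gives "sjwalnut", and the second then gives "gxkozbih".

gxkozbih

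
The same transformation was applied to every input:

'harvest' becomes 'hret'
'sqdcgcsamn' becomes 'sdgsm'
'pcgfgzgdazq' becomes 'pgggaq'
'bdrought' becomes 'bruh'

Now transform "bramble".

In each case the input is transformed by: keep every other character starting from the first (positions 1st, 3rd, 5th, ...).
On "bramble" that produces "babe".

babe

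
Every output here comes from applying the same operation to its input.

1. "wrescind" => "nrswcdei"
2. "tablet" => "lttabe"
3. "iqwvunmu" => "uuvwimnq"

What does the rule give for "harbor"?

Looking at the pairs, the operation is to sort the characters into alphabetical order, then swap the front and back halves of the string.
Working it through for "harbor": intermediate "abhorr", final "orrabh".

orrabh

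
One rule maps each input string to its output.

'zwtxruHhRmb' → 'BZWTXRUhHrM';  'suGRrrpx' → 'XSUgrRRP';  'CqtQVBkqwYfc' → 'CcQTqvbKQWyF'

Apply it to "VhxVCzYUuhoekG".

Looking at the pairs, the operation is to flip the case of every letter, then move the last character to the front.
So "VhxVCzYUuhoekG" becomes "gvHXvcZyuUHOEK".

gvHXvcZyuUHOEK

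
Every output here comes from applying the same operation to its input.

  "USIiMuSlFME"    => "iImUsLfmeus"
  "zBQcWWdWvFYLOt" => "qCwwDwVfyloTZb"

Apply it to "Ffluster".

LUSTERfF

Each output is the input with this applied: move the first 2 characters to the end (rotate left by 2), then flip the case of every letter.
On "Ffluster": the first step gives "lusterFf", and the second then gives "LUSTERfF".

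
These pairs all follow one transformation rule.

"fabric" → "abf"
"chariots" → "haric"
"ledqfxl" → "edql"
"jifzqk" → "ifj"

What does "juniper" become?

The transformation: delete the last 3 characters, then move the first character to the end.
For "juniper" the result is "unij".

unij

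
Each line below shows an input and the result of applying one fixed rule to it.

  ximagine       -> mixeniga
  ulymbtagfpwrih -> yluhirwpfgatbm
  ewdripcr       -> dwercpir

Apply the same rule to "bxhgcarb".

hxbbracg

What's happening: move the first 3 characters to the end (rotate left by 3), then reverse the string.
Applying both steps to "bxhgcarb": "gcarbbxh", then "hxbbracg".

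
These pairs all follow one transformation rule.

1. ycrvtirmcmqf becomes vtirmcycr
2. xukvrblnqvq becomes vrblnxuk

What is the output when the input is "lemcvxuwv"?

cvxlem

Each output is the input with this applied: delete the last 3 characters, then move the first 3 characters to the end (rotate left by 3).
Working it through for "lemcvxuwv": intermediate "lemcvx", final "cvxlem".
(Check on "ycrvtirmcmqf": → "ycrvtirmc" → "vtirmcycr" ✓)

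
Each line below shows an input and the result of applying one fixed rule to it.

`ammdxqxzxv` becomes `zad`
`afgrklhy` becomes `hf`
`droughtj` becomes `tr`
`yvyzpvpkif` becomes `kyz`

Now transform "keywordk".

de

Each output is the input with this applied: swap the front and back halves of the string, then keep one character in every 3, starting at position 3 (positions 3rd, 6th, 9th, ...).
Applying both steps to "keywordk": "ordkkeyw", then "de".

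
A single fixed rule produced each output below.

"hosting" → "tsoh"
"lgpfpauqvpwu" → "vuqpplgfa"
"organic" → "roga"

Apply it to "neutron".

utne

The transformation: delete the last 3 characters, then sort the characters into reverse alphabetical order.
For "neutron", step one produces "neut"; step two turns that into "utne".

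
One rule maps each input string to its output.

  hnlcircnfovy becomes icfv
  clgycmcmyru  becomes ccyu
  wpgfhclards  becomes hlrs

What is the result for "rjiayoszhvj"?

Each output is the input with this applied: keep every other character starting from the first (positions 1st, 3rd, 5th, ...), then keep only the last 4 characters.
Doing the same to "rjiayoszhvj": "yshj".

yshj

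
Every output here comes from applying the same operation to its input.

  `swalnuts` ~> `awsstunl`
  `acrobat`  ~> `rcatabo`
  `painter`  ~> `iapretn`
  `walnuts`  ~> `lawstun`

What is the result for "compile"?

Each output is the input with this applied: move the first 3 characters to the end (rotate left by 3), then reverse the string.
"compile" → "mocelip".

mocelip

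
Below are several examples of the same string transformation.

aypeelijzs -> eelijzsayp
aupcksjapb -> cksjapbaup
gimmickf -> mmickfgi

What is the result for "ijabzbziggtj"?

zbziggtjijab

In each case the input is transformed by: swap the front and back halves of the string, then move the last 2 characters to the front (rotate right by 2).
On "ijabzbziggtj" that produces "zbziggtjijab".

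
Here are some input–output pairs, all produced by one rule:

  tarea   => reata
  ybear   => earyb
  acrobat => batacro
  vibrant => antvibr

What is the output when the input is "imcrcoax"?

What's happening: move the last 3 characters to the front (rotate right by 3).
"imcrcoax" → "oaximcrc".

oaximcrc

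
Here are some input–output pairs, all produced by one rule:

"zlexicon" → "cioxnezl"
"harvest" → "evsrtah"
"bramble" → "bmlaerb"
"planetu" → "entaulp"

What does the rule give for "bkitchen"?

Looking at the pairs, the operation is to move the last 3 characters to the front (rotate right by 3), then take characters alternately from the front and the back (1st, last, 2nd, 2nd-last, ...).
For "bkitchen", step one produces "henbkitc"; step two turns that into "hcetnibk".
(Check on "zlexicon": → "conzlexi" → "cioxnezl" ✓)

hcetnibk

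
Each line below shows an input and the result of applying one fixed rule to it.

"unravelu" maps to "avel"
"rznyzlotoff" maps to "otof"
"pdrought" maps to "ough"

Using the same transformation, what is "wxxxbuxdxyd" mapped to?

xdxy

In each case the input is transformed by: move the last character to the front, then keep only the last 4 characters.
For "wxxxbuxdxyd", step one produces "dwxxxbuxdxy"; step two turns that into "xdxy".
(Check on "unravelu": → "uunravel" → "avel" ✓)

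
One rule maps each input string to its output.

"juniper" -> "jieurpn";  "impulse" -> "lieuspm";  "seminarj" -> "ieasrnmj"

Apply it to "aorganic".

In each case the input is transformed by: sort the characters into reverse alphabetical order, then move the last 3 characters to the front (rotate right by 3).
Starting from "aorganic": after the first operation, "ronigcaa"; after the second, "caaronig".

caaronig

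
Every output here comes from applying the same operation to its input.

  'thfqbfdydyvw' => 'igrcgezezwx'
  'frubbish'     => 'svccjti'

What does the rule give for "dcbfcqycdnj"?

Each output is the input with this applied: delete the first character, then shift every letter 1 place forward in the alphabet (wrapping around).
Starting from "dcbfcqycdnj": after the first operation, "cbfcqycdnj"; after the second, "dcgdrzdeok".

dcgdrzdeok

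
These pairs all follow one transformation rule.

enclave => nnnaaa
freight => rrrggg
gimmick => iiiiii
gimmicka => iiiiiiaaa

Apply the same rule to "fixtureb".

What's happening: keep one character in every 3, starting at position 2 (positions 2nd, 5th, 8th, ...), then repeat every character 3 times.
Starting from "fixtureb": after the first operation, "iub"; after the second, "iiiuuubbb".

iiiuuubbb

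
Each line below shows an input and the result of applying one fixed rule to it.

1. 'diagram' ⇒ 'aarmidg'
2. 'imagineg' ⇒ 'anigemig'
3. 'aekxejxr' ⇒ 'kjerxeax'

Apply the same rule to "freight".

ehgtrfi

Looking at the pairs, the operation is to swap each adjacent pair of characters (1↔2, 3↔4, ...), then move the first 3 characters to the end (rotate left by 3).
Working it through for "freight": intermediate "rfiehgt", final "ehgtrfi".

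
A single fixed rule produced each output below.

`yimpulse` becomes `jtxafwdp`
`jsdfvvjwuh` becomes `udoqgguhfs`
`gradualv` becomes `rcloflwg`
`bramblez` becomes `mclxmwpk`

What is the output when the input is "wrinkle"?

Each output is the input with this applied: shift every letter 11 places forward in the alphabet (wrapping around).
Doing the same to "wrinkle": "hctyvwp".

hctyvwp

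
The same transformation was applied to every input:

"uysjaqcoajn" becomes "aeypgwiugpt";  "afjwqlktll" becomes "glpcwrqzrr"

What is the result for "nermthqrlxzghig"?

tkxsznwxrdfmnom

The transformation: shift every letter 6 places forward in the alphabet (wrapping around).
Doing the same to "nermthqrlxzghig": "tkxsznwxrdfmnom".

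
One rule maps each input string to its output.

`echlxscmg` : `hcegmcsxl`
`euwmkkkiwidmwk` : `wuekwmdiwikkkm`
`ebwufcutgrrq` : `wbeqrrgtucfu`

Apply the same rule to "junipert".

nujtrepi

Rule — reverse the string, then move the last 3 characters to the front (rotate right by 3).
Working it through for "junipert": intermediate "trepinuj", final "nujtrepi".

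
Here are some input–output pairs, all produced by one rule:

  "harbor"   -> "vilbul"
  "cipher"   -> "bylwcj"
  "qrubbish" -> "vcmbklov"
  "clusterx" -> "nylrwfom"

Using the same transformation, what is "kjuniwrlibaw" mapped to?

lfcvuqedohcq

What's happening: swap the front and back halves of the string, then shift every letter 6 places backward in the alphabet (wrapping around).
For "kjuniwrlibaw", step one produces "rlibawkjuniw"; step two turns that into "lfcvuqedohcq".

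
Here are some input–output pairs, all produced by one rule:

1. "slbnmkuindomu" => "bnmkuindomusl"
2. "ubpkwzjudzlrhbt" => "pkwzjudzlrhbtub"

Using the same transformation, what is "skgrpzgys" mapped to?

What's happening: move the first 2 characters to the end (rotate left by 2).
For "skgrpzgys" the result is "grpzgyssk".

grpzgyssk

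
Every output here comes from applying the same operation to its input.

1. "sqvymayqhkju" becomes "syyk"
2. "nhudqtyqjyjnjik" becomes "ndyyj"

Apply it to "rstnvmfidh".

Looking at the pairs, the operation is to keep one character in every 3, starting at position 1 (positions 1st, 4th, 7th, ...).
Applying that to "rstnvmfidh" gives "rnfh".

rnfh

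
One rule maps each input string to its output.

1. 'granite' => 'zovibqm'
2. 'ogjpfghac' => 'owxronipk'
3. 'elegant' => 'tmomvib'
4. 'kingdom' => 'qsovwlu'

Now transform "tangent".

Each output is the input with this applied: shift every letter 8 places forward in the alphabet (wrapping around), then swap each adjacent pair of characters (1↔2, 3↔4, ...).
"tangent" → "bivomvb" → "ibovvmb".
(Check on "granite": → "ozivqbm" → "zovibqm" ✓)

ibovvmb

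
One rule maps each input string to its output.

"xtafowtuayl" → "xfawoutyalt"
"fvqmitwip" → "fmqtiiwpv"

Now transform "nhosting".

nsoitgnh

What's happening: swap each adjacent pair of characters (1↔2, 3↔4, ...), then move the first character to the end.
Applying both steps to "nhosting": "hnsoitgn", then "nsoitgnh".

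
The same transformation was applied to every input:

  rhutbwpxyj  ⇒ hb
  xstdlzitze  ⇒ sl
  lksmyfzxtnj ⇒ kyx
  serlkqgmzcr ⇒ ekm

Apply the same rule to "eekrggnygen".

egy

Looking at the pairs, the operation is to delete the last 3 characters, then keep one character in every 3, starting at position 2 (positions 2nd, 5th, 8th, ...).
For "eekrggnygen", step one produces "eekrggny"; step two turns that into "egy".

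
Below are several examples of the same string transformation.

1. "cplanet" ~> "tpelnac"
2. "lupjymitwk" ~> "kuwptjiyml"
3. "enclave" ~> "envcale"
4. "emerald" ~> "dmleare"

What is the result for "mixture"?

eirxutm

In each case the input is transformed by: take characters alternately from the front and the back (1st, last, 2nd, 2nd-last, ...), then move the first character to the end.
For "mixture" the result is "eirxutm".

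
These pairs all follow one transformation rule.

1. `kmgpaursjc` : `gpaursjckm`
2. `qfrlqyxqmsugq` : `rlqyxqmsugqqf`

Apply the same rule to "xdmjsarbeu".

The transformation: move the first 2 characters to the end (rotate left by 2).
So "xdmjsarbeu" becomes "mjsarbeuxd".

mjsarbeuxd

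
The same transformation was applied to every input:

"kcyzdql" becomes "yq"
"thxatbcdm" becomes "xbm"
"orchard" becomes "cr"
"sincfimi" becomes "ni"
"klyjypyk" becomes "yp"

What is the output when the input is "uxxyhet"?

The pattern: keep one character in every 3, starting at position 3 (positions 3rd, 6th, 9th, ...).
For "uxxyhet" the result is "xe".

xe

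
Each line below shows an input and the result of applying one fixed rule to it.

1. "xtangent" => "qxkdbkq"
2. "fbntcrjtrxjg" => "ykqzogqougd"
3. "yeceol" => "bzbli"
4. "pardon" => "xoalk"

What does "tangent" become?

The pattern: shift every letter 3 places backward in the alphabet (wrapping around), then delete the first character.
Applying that to "tangent" gives "xkdbkq".

xkdbkq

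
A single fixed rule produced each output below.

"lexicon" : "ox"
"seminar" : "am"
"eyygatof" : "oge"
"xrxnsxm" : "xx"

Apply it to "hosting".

ns

The pattern: reverse the string, then keep one character in every 3, starting at position 2 (positions 2nd, 5th, 8th, ...).
Working it through for "hosting": intermediate "gnitsoh", final "ns".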